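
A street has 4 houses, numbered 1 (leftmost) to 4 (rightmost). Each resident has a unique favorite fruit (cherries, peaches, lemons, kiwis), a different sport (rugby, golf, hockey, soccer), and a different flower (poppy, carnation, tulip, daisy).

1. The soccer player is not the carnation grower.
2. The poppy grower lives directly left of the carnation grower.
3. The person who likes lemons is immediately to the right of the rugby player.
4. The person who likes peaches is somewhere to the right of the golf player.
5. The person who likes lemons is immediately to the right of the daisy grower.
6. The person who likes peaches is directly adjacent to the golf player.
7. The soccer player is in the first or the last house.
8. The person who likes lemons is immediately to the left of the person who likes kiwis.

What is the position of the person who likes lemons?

That leaves cherries as the favorite fruit for house 1.
The person who likes kiwis is narrowed to house 3 or 4; consider each.
Placing it in house 4 leads to a contradiction, so it's in house 3.
Clue 8: the person who likes lemons is in house 2.
That leaves peaches as the favorite fruit for house 4.
From clue 3, the rugby player must be in house 1.
From clue 5, the daisy grower must be in house 1.
By clue 6, the golf player is in house 3.
So house 2 gets hockey for sport.
House 4 sport: only soccer fits.
By clue 2, the poppy grower is in house 2.
Clue 2 places the carnation grower in house 3.
The only flower still possible for house 4 is tulip.
So: house 1 = cherries/rugby/daisy, house 2 = lemons/hockey/poppy, house 3 = kiwis/golf/carnation, house 4 = peaches/soccer/tulip.

2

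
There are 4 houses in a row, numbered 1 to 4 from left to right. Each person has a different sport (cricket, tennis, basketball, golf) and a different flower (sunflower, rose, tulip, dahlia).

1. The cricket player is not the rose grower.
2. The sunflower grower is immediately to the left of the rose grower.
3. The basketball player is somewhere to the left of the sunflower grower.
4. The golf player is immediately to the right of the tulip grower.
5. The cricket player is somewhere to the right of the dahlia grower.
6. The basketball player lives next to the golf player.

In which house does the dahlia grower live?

2

That leaves rose as the flower for house 4.
From clue 2, the sunflower grower must be in house 3.
House 4's sport must be tennis (nothing else left).
So house 1 gets basketball for sport.
From clue 6, the golf player must be in house 2.
That leaves cricket as the sport for house 3.
Clue 4 places the tulip grower in house 1.
That leaves dahlia as the flower for house 2.
So: house 1 = basketball/tulip, house 2 = golf/dahlia, house 3 = cricket/sunflower, house 4 = tennis/rose.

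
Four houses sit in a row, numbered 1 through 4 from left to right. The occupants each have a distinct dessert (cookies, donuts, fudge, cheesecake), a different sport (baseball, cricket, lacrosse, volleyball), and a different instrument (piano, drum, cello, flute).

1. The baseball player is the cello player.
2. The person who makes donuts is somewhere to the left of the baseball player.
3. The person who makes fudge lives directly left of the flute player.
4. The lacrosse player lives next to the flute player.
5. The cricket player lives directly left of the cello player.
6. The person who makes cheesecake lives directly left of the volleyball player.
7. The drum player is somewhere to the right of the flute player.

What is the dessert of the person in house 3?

So house 4 gets cookies for dessert.
The only instrument still possible for house 1 is piano.
The person who makes fudge is narrowed to house 1 or 2; consider each.
Placing it in house 2 leads to a contradiction, so it's in house 1.
By clue 3, the flute player is in house 2.
That leaves lacrosse as the sport for house 1.
House 2's sport must be cricket (nothing else left).
By clue 5, the cello player is in house 3.
House 4's instrument must be drum (nothing else left).
Clue 1: the baseball player is in house 3.
Clue 2: the person who makes donuts is in house 2.
The only dessert still possible for house 3 is cheesecake.
That leaves volleyball as the sport for house 4.
So: house 1 = fudge/lacrosse/piano, house 2 = donuts/cricket/flute, house 3 = cheesecake/baseball/cello, house 4 = cookies/volleyball/drum.

cheesecake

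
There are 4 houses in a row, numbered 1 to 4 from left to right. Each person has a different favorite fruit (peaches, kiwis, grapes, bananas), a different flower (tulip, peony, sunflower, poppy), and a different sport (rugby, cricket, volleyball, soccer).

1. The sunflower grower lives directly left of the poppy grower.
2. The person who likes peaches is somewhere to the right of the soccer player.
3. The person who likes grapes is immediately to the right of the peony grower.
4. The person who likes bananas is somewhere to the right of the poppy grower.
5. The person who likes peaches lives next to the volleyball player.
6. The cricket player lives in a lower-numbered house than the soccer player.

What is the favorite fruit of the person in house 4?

bananas

House 1 favorite fruit: only kiwis fits.
House 4 flower: only tulip fits.
House 2 favorite fruit: only grapes fits.
From clue 3, the peony grower must be in house 1.
So house 2 gets sunflower for flower.
The only flower still possible for house 3 is poppy.
From clue 4, the person who likes bananas must be in house 4.
That leaves peaches as the favorite fruit for house 3.
Clue 2: the soccer player is in house 2.
Clue 6: the cricket player is in house 1.
House 3's sport must be rugby (nothing else left).
House 4 sport: only volleyball fits.
So: house 1 = kiwis/peony/cricket, house 2 = grapes/sunflower/soccer, house 3 = peaches/poppy/rugby, house 4 = bananas/tulip/volleyball.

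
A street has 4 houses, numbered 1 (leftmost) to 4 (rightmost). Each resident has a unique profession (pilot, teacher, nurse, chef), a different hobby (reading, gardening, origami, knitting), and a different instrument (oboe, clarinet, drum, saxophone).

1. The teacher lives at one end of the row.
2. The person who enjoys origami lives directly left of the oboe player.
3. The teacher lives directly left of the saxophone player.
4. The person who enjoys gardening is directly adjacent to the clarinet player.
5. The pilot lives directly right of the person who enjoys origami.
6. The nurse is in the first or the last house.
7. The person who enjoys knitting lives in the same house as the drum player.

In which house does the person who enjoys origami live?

By clue 3, the teacher is in house 1.
From clue 3, the saxophone player must be in house 2.
So house 4 gets nurse for profession.
Clue 5: the pilot is in house 3.
The person who enjoys origami is in house 2 (clue 5).
So house 2 gets chef for profession.
Clue 2: the oboe player is in house 3.
That leaves drum as the instrument for house 1.
That leaves clarinet as the instrument for house 4.
Clue 4: the person who enjoys gardening is in house 3.
Clue 7: the person who enjoys knitting is in house 1.
So house 4 gets reading for hobby.
So: house 1 = teacher/knitting/drum, house 2 = chef/origami/saxophone, house 3 = pilot/gardening/oboe, house 4 = nurse/reading/clarinet.

2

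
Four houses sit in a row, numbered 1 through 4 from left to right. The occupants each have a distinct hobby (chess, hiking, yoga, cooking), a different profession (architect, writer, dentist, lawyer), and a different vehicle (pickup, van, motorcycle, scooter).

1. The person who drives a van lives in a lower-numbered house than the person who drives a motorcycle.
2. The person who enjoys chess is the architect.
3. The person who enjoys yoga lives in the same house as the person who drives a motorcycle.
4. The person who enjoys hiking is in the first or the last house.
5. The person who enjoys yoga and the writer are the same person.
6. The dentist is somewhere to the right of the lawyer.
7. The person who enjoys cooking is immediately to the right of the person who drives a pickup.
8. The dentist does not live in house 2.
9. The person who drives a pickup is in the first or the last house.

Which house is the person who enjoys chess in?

From clue 9, the person who drives a pickup must be in house 1.
From clue 7, the person who enjoys cooking must be in house 2.
That leaves lawyer as the profession for house 2.
That leaves architect as the profession for house 1.
From clue 2, the person who enjoys chess must be in house 1.
So house 3 gets yoga for hobby.
House 4's hobby must be hiking (nothing else left).
From clue 3, the person who drives a motorcycle must be in house 3.
From clue 5, the writer must be in house 3.
The only profession still possible for house 4 is dentist.
House 4 vehicle: only scooter fits.
House 2's vehicle must be van (nothing else left).
So: house 1 = chess/architect/pickup, house 2 = cooking/lawyer/van, house 3 = yoga/writer/motorcycle, house 4 = hiking/dentist/scooter.

1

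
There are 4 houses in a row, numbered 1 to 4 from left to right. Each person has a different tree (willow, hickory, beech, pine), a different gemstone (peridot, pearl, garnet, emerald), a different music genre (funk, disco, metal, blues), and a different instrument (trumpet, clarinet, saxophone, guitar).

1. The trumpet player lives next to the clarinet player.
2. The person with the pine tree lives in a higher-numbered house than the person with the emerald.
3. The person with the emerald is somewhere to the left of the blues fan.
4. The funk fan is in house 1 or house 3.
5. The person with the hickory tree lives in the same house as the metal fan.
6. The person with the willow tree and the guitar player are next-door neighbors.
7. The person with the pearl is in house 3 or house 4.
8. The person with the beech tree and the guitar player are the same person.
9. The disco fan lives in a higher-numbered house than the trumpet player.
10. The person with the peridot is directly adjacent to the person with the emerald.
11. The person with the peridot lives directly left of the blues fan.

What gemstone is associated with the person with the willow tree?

The person with the pearl is narrowed to house 3 or 4; consider each.
Placing it in house 3 leads to a contradiction, so it's in house 4.
The funk fan is narrowed to house 1 or 3; consider each.
Placing it in house 1 leads to a contradiction, so it's in house 3.
So house 1 gets metal for music genre.
Clue 5 places the person with the hickory tree in house 1.
By clue 10, the person with the emerald is in house 2.
Clue 3 places the blues fan in house 4.
By clue 11, the person with the peridot is in house 3.
That leaves garnet as the gemstone for house 1.
That leaves disco as the music genre for house 2.
The trumpet player is in house 1 (clue 9).
The clarinet player is in house 2 (clue 1).
So house 2 gets willow for tree.
From clue 6, the guitar player must be in house 3.
Clue 8: the person with the beech tree is in house 3.
House 4's tree must be pine (nothing else left).
House 4 instrument: only saxophone fits.
So: house 1 = hickory/garnet/metal/trumpet, house 2 = willow/emerald/disco/clarinet, house 3 = beech/peridot/funk/guitar, house 4 = pine/pearl/blues/saxophone.

emerald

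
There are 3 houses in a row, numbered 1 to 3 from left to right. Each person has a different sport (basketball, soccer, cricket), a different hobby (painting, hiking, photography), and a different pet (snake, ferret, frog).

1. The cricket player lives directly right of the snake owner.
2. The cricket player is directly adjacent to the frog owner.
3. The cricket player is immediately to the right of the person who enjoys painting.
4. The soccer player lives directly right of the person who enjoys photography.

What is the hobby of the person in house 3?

hiking

That leaves basketball as the sport for house 1.
That leaves hiking as the hobby for house 3.
The cricket player is narrowed to house 2 or 3; consider each.
Placing it in house 3 leads to a contradiction, so it's in house 2.
The snake owner is in house 1 (clue 1).
Clue 3 places the person who enjoys painting in house 1.
So house 3 gets soccer for sport.
So house 2 gets photography for hobby.
That leaves ferret as the pet for house 2.
That leaves frog as the pet for house 3.
So: house 1 = basketball/painting/snake, house 2 = cricket/photography/ferret, house 3 = soccer/hiking/frog.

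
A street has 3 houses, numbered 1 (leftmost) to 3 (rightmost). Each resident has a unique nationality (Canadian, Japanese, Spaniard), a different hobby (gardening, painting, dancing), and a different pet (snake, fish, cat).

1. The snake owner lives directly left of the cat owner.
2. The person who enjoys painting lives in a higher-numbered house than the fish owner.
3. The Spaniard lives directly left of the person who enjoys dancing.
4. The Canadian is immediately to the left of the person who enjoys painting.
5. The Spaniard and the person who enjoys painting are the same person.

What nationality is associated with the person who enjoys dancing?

Clue 5: the Spaniard is in house 2.
From clue 5, the person who enjoys painting must be in house 2.
House 3's nationality must be Japanese (nothing else left).
House 1's hobby must be gardening (nothing else left).
House 3's hobby must be dancing (nothing else left).
So house 3 gets cat for pet.
The snake owner is in house 2 (clue 1).
Clue 2 places the fish owner in house 1.
The only nationality still possible for house 1 is Canadian.
So: house 1 = Canadian/gardening/fish, house 2 = Spaniard/painting/snake, house 3 = Japanese/dancing/cat.

Japanese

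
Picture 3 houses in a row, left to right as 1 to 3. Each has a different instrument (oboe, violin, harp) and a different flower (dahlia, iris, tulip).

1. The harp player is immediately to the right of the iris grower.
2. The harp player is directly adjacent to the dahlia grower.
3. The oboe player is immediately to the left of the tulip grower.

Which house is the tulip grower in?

2

The harp player is narrowed to house 2 or 3; consider each.
Placing it in house 3 leads to a contradiction, so it's in house 2.
The iris grower is in house 1 (clue 1).
So house 3 gets violin for instrument.
The only flower still possible for house 2 is tulip.
House 3's flower must be dahlia (nothing else left).
House 1's instrument must be oboe (nothing else left).
So: house 1 = oboe/iris, house 2 = harp/tulip, house 3 = violin/dahlia.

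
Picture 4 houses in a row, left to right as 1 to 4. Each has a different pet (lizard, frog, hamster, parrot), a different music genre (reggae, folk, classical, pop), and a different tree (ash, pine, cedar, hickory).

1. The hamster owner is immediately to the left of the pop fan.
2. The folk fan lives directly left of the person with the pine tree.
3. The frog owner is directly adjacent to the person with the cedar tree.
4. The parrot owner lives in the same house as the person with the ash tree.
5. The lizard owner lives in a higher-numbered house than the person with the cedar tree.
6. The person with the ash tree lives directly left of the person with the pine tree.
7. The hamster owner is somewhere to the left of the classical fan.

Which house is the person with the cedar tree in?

1

The hamster owner is narrowed to house 1 or 2 or 3; consider each.
Placing it in house 2 and house 3 leads to a contradiction, so it's in house 1.
By clue 1, the pop fan is in house 2.
By clue 6, the person with the ash tree is in house 3.
From clue 6, the person with the pine tree must be in house 4.
The folk fan is in house 3 (clue 2).
By clue 4, the parrot owner is in house 3.
The only pet still possible for house 4 is lizard.
House 1's music genre must be reggae (nothing else left).
The only music genre still possible for house 4 is classical.
Clue 3: the person with the cedar tree is in house 1.
House 2 pet: only frog fits.
That leaves hickory as the tree for house 2.
So: house 1 = hamster/reggae/cedar, house 2 = frog/pop/hickory, house 3 = parrot/folk/ash, house 4 = lizard/classical/pine.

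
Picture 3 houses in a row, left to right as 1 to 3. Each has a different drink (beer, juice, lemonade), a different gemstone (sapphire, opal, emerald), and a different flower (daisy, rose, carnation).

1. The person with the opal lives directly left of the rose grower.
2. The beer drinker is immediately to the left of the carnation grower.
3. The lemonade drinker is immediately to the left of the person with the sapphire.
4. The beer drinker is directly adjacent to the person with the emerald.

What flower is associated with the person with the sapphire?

House 3's drink must be juice (nothing else left).
House 1's flower must be daisy (nothing else left).
The beer drinker is narrowed to house 1 or 2; consider each.
Placing it in house 1 leads to a contradiction, so it's in house 2.
Clue 2 places the carnation grower in house 3.
That leaves lemonade as the drink for house 1.
The only flower still possible for house 2 is rose.
By clue 1, the person with the opal is in house 1.
Clue 3: the person with the sapphire is in house 2.
House 3's gemstone must be emerald (nothing else left).
So: house 1 = lemonade/opal/daisy, house 2 = beer/sapphire/rose, house 3 = juice/emerald/carnation.

rose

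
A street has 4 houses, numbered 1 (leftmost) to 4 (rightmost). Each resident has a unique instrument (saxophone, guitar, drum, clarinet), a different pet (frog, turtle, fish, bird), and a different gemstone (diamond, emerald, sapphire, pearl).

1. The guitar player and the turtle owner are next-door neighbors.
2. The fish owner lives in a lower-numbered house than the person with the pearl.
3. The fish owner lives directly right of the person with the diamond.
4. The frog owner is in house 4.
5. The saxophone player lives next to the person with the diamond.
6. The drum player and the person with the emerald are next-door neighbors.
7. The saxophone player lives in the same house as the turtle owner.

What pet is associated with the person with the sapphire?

Clue 4 places the frog owner in house 4.
The fish owner is narrowed to house 2 or 3; consider each.
Placing it in house 2 leads to a contradiction, so it's in house 3.
Clue 2 places the person with the pearl in house 4.
From clue 3, the person with the diamond must be in house 2.
House 2 pet: only bird fits.
The guitar player is in house 2 (clue 1).
Clue 7: the saxophone player is in house 1.
House 3 instrument: only clarinet fits.
That leaves drum as the instrument for house 4.
The only pet still possible for house 1 is turtle.
From clue 6, the person with the emerald must be in house 3.
So house 1 gets sapphire for gemstone.
So: house 1 = saxophone/turtle/sapphire, house 2 = guitar/bird/diamond, house 3 = clarinet/fish/emerald, house 4 = drum/frog/pearl.

turtle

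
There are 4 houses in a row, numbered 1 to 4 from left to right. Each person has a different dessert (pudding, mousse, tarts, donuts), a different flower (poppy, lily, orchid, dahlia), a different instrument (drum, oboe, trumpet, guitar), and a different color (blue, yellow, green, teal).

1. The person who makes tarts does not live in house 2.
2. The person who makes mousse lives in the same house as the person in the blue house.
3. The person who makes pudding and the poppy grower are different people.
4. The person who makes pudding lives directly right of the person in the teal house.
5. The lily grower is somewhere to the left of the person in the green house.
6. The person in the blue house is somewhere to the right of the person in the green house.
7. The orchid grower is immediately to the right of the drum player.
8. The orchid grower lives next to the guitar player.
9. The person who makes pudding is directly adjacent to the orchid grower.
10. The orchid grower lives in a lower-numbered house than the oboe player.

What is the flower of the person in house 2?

orchid

The person who makes mousse is narrowed to house 3 or 4; consider each.
Placing it in house 3 leads to a contradiction, so it's in house 4.
From clue 2, the person in the blue house must be in house 4.
The person who makes pudding is narrowed to house 2 or 3; consider each.
Placing it in house 2 leads to a contradiction, so it's in house 3.
By clue 4, the person in the teal house is in house 2.
From clue 9, the orchid grower must be in house 2.
House 1's dessert must be tarts (nothing else left).
House 2 dessert: only donuts fits.
So house 3 gets dahlia for flower.
That leaves poppy as the flower for house 4.
That leaves yellow as the color for house 1.
So house 3 gets green for color.
Clue 7 places the drum player in house 1.
The only flower still possible for house 1 is lily.
The only instrument still possible for house 2 is trumpet.
House 3 instrument: only guitar fits.
The only instrument still possible for house 4 is oboe.
So: house 1 = tarts/lily/drum/yellow, house 2 = donuts/orchid/trumpet/teal, house 3 = pudding/dahlia/guitar/green, house 4 = mousse/poppy/oboe/blue.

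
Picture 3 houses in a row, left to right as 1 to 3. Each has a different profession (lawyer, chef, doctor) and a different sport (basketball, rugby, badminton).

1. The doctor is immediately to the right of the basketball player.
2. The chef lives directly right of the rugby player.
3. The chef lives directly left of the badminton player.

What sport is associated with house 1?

rugby

The chef is in house 2 (clue 3).
By clue 3, the badminton player is in house 3.
That leaves lawyer as the profession for house 1.
House 3's profession must be doctor (nothing else left).
From clue 1, the basketball player must be in house 2.
By clue 2, the rugby player is in house 1.
So: house 1 = lawyer/rugby, house 2 = chef/basketball, house 3 = doctor/badminton.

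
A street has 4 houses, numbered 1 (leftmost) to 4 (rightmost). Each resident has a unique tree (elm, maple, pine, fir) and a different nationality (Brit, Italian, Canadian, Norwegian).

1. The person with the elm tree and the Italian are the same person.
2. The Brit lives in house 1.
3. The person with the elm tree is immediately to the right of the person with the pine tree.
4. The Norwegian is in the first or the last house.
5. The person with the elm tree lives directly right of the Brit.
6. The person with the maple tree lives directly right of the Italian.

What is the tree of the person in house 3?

Clue 2 places the Brit in house 1.
By clue 5, the person with the elm tree is in house 2.
That leaves Norwegian as the nationality for house 4.
Clue 1: the Italian is in house 2.
From clue 3, the person with the pine tree must be in house 1.
The person with the maple tree is in house 3 (clue 6).
So house 4 gets fir for tree.
The only nationality still possible for house 3 is Canadian.
So: house 1 = pine/Brit, house 2 = elm/Italian, house 3 = maple/Canadian, house 4 = fir/Norwegian.

maple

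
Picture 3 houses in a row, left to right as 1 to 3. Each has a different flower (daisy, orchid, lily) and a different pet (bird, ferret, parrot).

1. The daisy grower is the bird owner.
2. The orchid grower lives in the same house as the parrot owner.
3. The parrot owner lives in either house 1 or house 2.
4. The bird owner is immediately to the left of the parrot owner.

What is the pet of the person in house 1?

bird

By clue 4, the bird owner is in house 1.
From clue 4, the parrot owner must be in house 2.
House 3's pet must be ferret (nothing else left).
Clue 1: the daisy grower is in house 1.
Clue 2: the orchid grower is in house 2.
House 3 flower: only lily fits.
So: house 1 = daisy/bird, house 2 = orchid/parrot, house 3 = lily/ferret.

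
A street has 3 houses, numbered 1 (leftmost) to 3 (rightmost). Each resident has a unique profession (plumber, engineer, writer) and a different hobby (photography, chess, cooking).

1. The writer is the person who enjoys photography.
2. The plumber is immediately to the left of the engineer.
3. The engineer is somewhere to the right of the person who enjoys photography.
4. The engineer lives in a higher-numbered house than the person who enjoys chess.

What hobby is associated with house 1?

So house 3 gets cooking for hobby.
So house 3 gets engineer for profession.
The plumber is in house 2 (clue 2).
That leaves writer as the profession for house 1.
From clue 1, the person who enjoys photography must be in house 1.
House 2 hobby: only chess fits.
So: house 1 = writer/photography, house 2 = plumber/chess, house 3 = engineer/cooking.

photography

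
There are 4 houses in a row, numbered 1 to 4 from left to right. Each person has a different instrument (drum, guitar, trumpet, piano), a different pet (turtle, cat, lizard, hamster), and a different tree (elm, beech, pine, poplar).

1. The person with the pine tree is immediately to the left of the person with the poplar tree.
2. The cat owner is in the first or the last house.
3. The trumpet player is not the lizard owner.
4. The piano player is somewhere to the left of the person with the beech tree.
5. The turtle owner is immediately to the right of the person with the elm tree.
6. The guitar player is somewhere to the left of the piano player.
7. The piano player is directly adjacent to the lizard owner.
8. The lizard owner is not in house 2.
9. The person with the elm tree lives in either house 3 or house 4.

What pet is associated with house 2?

From clue 9, the person with the elm tree must be in house 3.
House 1 tree: only pine fits.
Clue 1 places the person with the poplar tree in house 2.
Clue 4: the person with the beech tree is in house 4.
By clue 5, the turtle owner is in house 4.
The only pet still possible for house 1 is cat.
House 2's pet must be hamster (nothing else left).
The only pet still possible for house 3 is lizard.
Clue 7: the piano player is in house 2.
That leaves drum as the instrument for house 3.
House 4 instrument: only trumpet fits.
The only instrument still possible for house 1 is guitar.
So: house 1 = guitar/cat/pine, house 2 = piano/hamster/poplar, house 3 = drum/lizard/elm, house 4 = trumpet/turtle/beech.

hamster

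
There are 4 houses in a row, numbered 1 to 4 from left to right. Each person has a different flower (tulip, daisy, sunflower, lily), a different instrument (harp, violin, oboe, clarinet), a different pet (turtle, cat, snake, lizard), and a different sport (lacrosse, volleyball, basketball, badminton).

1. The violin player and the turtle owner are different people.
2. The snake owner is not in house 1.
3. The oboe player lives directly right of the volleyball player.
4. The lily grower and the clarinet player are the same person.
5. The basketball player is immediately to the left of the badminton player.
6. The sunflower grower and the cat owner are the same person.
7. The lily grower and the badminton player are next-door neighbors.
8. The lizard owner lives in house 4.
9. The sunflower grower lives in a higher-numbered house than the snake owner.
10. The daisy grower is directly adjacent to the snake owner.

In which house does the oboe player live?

From clue 8, the lizard owner must be in house 4.
Clue 6: the sunflower grower is in house 3.
By clue 6, the cat owner is in house 3.
From clue 9, the snake owner must be in house 2.
So house 1 gets turtle for pet.
House 1's flower must be daisy (nothing else left).
House 4's sport must be lacrosse (nothing else left).
Clue 7: the badminton player is in house 3.
That leaves harp as the instrument for house 1.
Clue 5: the basketball player is in house 2.
The only sport still possible for house 1 is volleyball.
The oboe player is in house 2 (clue 3).
House 3's instrument must be violin (nothing else left).
House 4 instrument: only clarinet fits.
Clue 4: the lily grower is in house 4.
So house 2 gets tulip for flower.
So: house 1 = daisy/harp/turtle/volleyball, house 2 = tulip/oboe/snake/basketball, house 3 = sunflower/violin/cat/badminton, house 4 = lily/clarinet/lizard/lacrosse.

2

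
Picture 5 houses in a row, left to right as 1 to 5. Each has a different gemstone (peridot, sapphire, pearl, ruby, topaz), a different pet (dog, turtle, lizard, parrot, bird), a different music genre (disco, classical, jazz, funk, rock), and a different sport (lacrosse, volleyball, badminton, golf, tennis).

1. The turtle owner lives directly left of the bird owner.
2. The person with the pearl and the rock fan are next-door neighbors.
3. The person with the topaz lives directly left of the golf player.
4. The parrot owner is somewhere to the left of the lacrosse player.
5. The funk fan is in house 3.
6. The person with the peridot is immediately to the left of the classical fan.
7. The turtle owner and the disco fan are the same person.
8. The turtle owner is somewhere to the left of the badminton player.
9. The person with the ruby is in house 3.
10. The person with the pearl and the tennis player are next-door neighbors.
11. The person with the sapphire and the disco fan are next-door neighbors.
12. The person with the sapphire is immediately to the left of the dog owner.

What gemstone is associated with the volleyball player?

topaz

From clue 5, the funk fan must be in house 3.
Clue 9: the person with the ruby is in house 3.
House 5 gemstone: only pearl fits.
By clue 2, the rock fan is in house 4.
Clue 10: the tennis player is in house 4.
House 1 sport: only volleyball fits.
That leaves lizard as the pet for house 5.
So house 4 gets parrot for pet.
Clue 4 places the lacrosse player in house 5.
House 1 pet: only turtle fits.
From clue 1, the bird owner must be in house 2.
From clue 7, the disco fan must be in house 1.
By clue 11, the person with the sapphire is in house 2.
The dog owner is in house 3 (clue 12).
The only gemstone still possible for house 1 is topaz.
House 4 gemstone: only peridot fits.
Clue 3 places the golf player in house 2.
From clue 6, the classical fan must be in house 5.
House 2's music genre must be jazz (nothing else left).
So house 3 gets badminton for sport.
So: house 1 = topaz/turtle/disco/volleyball, house 2 = sapphire/bird/jazz/golf, house 3 = ruby/dog/funk/badminton, house 4 = peridot/parrot/rock/tennis, house 5 = pearl/lizard/classical/lacrosse.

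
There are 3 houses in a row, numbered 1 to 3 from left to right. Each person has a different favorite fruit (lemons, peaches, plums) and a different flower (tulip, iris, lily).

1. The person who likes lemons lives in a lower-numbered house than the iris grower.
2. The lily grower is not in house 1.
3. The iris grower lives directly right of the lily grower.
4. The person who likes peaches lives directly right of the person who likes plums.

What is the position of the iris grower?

3

By clue 3, the iris grower is in house 3.
From clue 3, the lily grower must be in house 2.
That leaves peaches as the favorite fruit for house 3.
House 1's flower must be tulip (nothing else left).
Clue 4 places the person who likes plums in house 2.
House 1 favorite fruit: only lemons fits.
So: house 1 = lemons/tulip, house 2 = plums/lily, house 3 = peaches/iris.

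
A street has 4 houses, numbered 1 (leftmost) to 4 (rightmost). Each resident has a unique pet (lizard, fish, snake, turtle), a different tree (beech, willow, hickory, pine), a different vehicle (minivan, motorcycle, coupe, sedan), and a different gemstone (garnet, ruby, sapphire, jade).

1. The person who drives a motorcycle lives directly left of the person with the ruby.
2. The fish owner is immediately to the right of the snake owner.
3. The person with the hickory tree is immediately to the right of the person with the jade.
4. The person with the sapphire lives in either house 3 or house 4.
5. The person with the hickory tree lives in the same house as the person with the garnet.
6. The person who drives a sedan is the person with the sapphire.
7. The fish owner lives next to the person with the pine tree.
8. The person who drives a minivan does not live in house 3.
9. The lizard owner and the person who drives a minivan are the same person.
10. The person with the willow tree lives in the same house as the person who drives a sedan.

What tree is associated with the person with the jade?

beech

The only gemstone still possible for house 1 is jade.
Clue 3 places the person with the hickory tree in house 2.
From clue 5, the person with the garnet must be in house 2.
The person with the willow tree is narrowed to house 3 or 4; consider each.
Placing it in house 3 leads to a contradiction, so it's in house 4.
The person who drives a sedan is in house 4 (clue 10).
From clue 6, the person with the sapphire must be in house 4.
So house 3 gets ruby for gemstone.
By clue 1, the person who drives a motorcycle is in house 2.
House 3 vehicle: only coupe fits.
From clue 9, the lizard owner must be in house 1.
House 3 pet: only snake fits.
The only vehicle still possible for house 1 is minivan.
Clue 2: the fish owner is in house 4.
Clue 7: the person with the pine tree is in house 3.
That leaves turtle as the pet for house 2.
The only tree still possible for house 1 is beech.
So: house 1 = lizard/beech/minivan/jade, house 2 = turtle/hickory/motorcycle/garnet, house 3 = snake/pine/coupe/ruby, house 4 = fish/willow/sedan/sapphire.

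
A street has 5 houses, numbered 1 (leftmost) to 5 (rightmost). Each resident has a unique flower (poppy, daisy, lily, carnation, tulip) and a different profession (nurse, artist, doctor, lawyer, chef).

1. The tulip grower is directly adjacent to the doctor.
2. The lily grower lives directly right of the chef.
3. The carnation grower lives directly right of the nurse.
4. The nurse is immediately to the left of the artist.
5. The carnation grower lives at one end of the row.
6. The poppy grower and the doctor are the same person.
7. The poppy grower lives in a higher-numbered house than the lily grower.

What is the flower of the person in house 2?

lily

Clue 5: the carnation grower is in house 5.
Clue 3 places the nurse in house 4.
Clue 4 places the artist in house 5.
The only profession still possible for house 3 is doctor.
The poppy grower is in house 3 (clue 6).
The lily grower is in house 2 (clue 7).
The only flower still possible for house 1 is daisy.
So house 4 gets tulip for flower.
Clue 2 places the chef in house 1.
That leaves lawyer as the profession for house 2.
So: house 1 = daisy/chef, house 2 = lily/lawyer, house 3 = poppy/doctor, house 4 = tulip/nurse, house 5 = carnation/artist.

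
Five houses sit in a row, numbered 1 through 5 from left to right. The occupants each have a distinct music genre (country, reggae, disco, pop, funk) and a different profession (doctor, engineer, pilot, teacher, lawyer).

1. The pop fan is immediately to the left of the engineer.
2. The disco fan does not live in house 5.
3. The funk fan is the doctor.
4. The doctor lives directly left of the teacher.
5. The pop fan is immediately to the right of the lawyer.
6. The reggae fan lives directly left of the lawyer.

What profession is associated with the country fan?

engineer

The only music genre still possible for house 5 is country.
The pop fan is narrowed to house 3 or 4; consider each.
Placing it in house 3 leads to a contradiction, so it's in house 4.
Clue 1: the engineer is in house 5.
The lawyer is in house 3 (clue 5).
The reggae fan is in house 2 (clue 6).
Clue 3: the funk fan is in house 1.
Clue 3 places the doctor in house 1.
Clue 4: the teacher is in house 2.
House 3's music genre must be disco (nothing else left).
House 4's profession must be pilot (nothing else left).
So: house 1 = funk/doctor, house 2 = reggae/teacher, house 3 = disco/lawyer, house 4 = pop/pilot, house 5 = country/engineer.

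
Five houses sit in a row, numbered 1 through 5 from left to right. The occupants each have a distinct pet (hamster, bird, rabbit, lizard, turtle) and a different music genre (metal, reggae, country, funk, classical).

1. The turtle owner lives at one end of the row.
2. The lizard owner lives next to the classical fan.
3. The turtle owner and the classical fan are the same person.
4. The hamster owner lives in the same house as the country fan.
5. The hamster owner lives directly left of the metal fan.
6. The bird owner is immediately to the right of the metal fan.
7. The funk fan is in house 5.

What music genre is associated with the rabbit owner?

Clue 7: the funk fan is in house 5.
That leaves classical as the music genre for house 1.
The lizard owner is in house 2 (clue 2).
From clue 3, the turtle owner must be in house 1.
From clue 4, the country fan must be in house 3.
By clue 5, the metal fan is in house 4.
Clue 6: the bird owner is in house 5.
House 3 pet: only hamster fits.
House 4 pet: only rabbit fits.
House 2 music genre: only reggae fits.
So: house 1 = turtle/classical, house 2 = lizard/reggae, house 3 = hamster/country, house 4 = rabbit/metal, house 5 = bird/funk.

metal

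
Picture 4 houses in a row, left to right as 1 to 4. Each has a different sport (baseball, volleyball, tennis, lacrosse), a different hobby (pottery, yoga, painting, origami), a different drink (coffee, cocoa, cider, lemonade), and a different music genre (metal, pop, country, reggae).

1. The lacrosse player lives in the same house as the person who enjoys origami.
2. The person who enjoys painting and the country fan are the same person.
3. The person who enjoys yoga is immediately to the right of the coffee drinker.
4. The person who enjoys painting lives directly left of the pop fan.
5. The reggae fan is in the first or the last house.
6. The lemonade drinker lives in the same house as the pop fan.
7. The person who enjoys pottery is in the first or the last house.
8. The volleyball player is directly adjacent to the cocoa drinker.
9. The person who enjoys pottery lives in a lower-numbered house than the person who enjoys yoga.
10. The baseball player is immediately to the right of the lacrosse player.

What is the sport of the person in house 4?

From clue 9, the person who enjoys pottery must be in house 1.
So house 4 gets yoga for hobby.
From clue 3, the coffee drinker must be in house 3.
The only drink still possible for house 4 is lemonade.
The pop fan is in house 4 (clue 6).
House 1's music genre must be reggae (nothing else left).
The person who enjoys painting is in house 3 (clue 4).
So house 2 gets origami for hobby.
From clue 1, the lacrosse player must be in house 2.
Clue 2 places the country fan in house 3.
Clue 10: the baseball player is in house 3.
That leaves tennis as the sport for house 4.
That leaves metal as the music genre for house 2.
Clue 8: the cocoa drinker is in house 2.
So house 1 gets volleyball for sport.
The only drink still possible for house 1 is cider.
So: house 1 = volleyball/pottery/cider/reggae, house 2 = lacrosse/origami/cocoa/metal, house 3 = baseball/painting/coffee/country, house 4 = tennis/yoga/lemonade/pop.

tennis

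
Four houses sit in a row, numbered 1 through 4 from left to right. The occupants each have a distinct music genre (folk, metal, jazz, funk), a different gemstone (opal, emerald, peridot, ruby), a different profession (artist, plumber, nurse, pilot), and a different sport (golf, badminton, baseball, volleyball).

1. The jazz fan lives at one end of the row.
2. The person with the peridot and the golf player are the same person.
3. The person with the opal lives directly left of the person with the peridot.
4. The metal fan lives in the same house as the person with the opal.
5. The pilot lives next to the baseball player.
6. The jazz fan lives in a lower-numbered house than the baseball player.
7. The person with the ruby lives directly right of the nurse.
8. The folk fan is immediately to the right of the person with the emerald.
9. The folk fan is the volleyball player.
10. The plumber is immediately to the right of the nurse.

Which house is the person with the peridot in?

4

From clue 6, the jazz fan must be in house 1.
That leaves emerald as the gemstone for house 1.
So house 1 gets badminton for sport.
Clue 8: the folk fan is in house 2.
By clue 9, the volleyball player is in house 2.
So house 3 gets metal for music genre.
So house 4 gets funk for music genre.
By clue 4, the person with the opal is in house 3.
The only gemstone still possible for house 2 is ruby.
So house 4 gets peridot for gemstone.
Clue 2 places the golf player in house 4.
Clue 7 places the nurse in house 1.
By clue 10, the plumber is in house 2.
House 3 sport: only baseball fits.
By clue 5, the pilot is in house 4.
House 3 profession: only artist fits.
So: house 1 = jazz/emerald/nurse/badminton, house 2 = folk/ruby/plumber/volleyball, house 3 = metal/opal/artist/baseball, house 4 = funk/peridot/pilot/golf.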